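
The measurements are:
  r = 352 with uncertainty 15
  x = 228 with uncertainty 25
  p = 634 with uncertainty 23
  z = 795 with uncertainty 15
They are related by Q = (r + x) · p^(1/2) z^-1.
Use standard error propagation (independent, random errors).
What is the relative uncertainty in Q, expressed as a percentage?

Let u = r + x = 580. δu = √(δr² + δx²) = √(225 + 625) = 29.2, so δu/u = 0.0503.
Q is then a monomial in u, p, z:
δQ/Q = √((δu/u)² + (½·δp/p)² + (-1·δz/z)²) = √(0.00253 + 0.000329 + 0.000356) = 0.0567

5.67%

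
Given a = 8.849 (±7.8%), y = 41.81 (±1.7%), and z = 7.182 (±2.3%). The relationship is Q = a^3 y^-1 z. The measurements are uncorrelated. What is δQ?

28.1

Since Q is a product/quotient, work with relative uncertainties:
  (3·δa/a)² = (3×0.0780)² = 0.0548;  (-1·δy/y)² = (-1×0.0170)² = 0.000289;  (1·δz/z)² = (1×0.0230)² = 0.000529
δQ/Q = √(0.0556) = 0.236
Q = 119.0, so δQ = 0.236 × 119.0 = 28.1.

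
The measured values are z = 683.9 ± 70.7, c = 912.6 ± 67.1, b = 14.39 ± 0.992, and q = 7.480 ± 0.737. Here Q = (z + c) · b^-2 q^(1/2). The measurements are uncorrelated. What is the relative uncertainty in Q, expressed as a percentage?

Let u = z + c = 1596. δu = √(δz² + δc²) = √(5000 + 4500) = 97.5, so δu/u = 0.0611.
Q is then a monomial in u, b, q:
δQ/Q = √((δu/u)² + (-2·δb/b)² + (½·δq/q)²) = √(0.00373 + 0.0190 + 0.00243) = 0.159

15.9%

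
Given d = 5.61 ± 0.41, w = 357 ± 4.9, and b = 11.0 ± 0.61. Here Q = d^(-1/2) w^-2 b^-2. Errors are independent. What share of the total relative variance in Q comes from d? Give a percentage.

9.28%

(δQ/Q)² = (−½·δd/d)² + (-2·δw/w)² + (-2·δb/b)²
  d term: (-0.5×0.0731)² = 0.00134
  w term: (-2×0.0137)² = 0.000754
  b term: (-2×0.0555)² = 0.0123
Total = 0.0144. Share from d = 0.00134/0.0144 = 0.0928.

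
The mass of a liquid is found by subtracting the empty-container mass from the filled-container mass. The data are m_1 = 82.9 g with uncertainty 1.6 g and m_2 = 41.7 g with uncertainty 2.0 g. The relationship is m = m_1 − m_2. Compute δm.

2.56 g

m is a linear combination, so absolute uncertainties add in quadrature:
  (δm_1)² = 2.56;  (δm_2)² = 4.00
δm = √(6.56) = 2.56 g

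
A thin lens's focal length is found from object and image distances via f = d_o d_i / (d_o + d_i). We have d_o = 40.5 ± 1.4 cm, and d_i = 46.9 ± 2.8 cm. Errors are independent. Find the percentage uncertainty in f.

∂f/∂d_o = (d_i/(d_o+d_i))² = 0.288;  ∂f/∂d_i = (d_o/(d_o+d_i))² = 0.215
δf = √((∂f/∂d_o · δd_o)² + (∂f/∂d_i · δd_i)²) = √(0.163 + 0.361) = 0.724 cm
f = 21.7 cm, so δf/f = 0.724/21.7 = 0.0333.

3.33%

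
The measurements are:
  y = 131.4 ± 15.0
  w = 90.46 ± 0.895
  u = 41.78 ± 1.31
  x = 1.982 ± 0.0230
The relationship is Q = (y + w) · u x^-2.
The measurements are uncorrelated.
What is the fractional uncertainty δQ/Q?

Let h = y + w = 221.9. δh = √(δy² + δw²) = √(225 + 0.801) = 15.0, so δh/h = 0.0677.
Q is then a monomial in h, u, x:
δQ/Q = √((δh/h)² + (1·δu/u)² + (-2·δx/x)²) = √(0.00459 + 0.000983 + 0.000539) = 0.0782

0.0782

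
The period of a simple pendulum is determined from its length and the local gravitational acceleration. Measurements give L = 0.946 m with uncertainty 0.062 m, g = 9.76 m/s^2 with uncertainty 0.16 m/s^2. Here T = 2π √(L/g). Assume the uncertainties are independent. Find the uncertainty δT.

For a monomial T ∝ L^(1/2), g^(-1/2), fractional errors add in quadrature:
  (½·δL/L)² = (0.5×0.0655)² = 0.00107;  (−½·δg/g)² = (-0.5×0.0164)² = 6.72e-05
δT/T = √(0.00114) = 0.0338
T = 1.96 s, so δT = 0.0338 × 1.96 = 0.0661 s.

0.0661 s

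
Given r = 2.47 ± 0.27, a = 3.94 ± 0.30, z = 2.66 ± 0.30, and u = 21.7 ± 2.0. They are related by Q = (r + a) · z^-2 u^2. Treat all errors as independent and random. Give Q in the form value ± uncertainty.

427 ± 127

Let w = r + a = 6.41. δw = √(δr² + δa²) = √(0.0729 + 0.0900) = 0.404, so δw/w = 0.0630.
Q is then a monomial in w, z, u:
δQ/Q = √((δw/w)² + (-2·δz/z)² + (2·δu/u)²) = √(0.00396 + 0.0509 + 0.0340) = 0.298
Q = 427, so δQ = 0.298 × 427 = 127.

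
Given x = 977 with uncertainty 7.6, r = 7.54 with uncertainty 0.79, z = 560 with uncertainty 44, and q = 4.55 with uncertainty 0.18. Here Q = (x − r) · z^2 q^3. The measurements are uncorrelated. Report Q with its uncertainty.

(2.86 ± 0.564) × 10^10

Let u = x − r = 969. δu = √(δx² + δr²) = √(57.8 + 0.624) = 7.64, so δu/u = 0.00788.
Q is then a monomial in u, z, q:
δQ/Q = √((δu/u)² + (2·δz/z)² + (3·δq/q)²) = √(6.21e-05 + 0.0247 + 0.0141) = 0.197
Q = 2.86e+10, so δQ = 0.197 × 2.86e+10 = 5.64e+09.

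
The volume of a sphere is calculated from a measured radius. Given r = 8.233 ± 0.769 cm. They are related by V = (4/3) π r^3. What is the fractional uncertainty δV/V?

Each factor contributes (exponent × relative error)² to (δV/V)²:
  (3·δr/r)² = (3×0.0934)² = 0.0785
δV/V = √(0.0785) = 0.280

0.280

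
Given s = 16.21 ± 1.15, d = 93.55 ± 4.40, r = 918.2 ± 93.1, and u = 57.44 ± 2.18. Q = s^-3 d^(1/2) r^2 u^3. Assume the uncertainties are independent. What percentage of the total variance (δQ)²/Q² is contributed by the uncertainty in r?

(δQ/Q)² = (-3·δs/s)² + (½·δd/d)² + (2·δr/r)² + (3·δu/u)²
  s term: (-3×0.0709)² = 0.0453
  d term: (0.5×0.0470)² = 0.000553
  r term: (2×0.101)² = 0.0411
  u term: (3×0.0380)² = 0.0130
Total = 0.0999. Share from r = 0.0411/0.0999 = 0.411.

41.1%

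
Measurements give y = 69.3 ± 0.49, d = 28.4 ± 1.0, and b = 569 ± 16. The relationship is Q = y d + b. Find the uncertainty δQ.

Let p = y·d = 1970. δp/p = √((1·δy/y)² + (1·δd/d)²) = √(5e-05 + 0.00124) = 0.0359, so δp = 70.7.
Q = p + b: δQ = √(δp² + δb²) = √(5000 + 256) = 72.5

72.5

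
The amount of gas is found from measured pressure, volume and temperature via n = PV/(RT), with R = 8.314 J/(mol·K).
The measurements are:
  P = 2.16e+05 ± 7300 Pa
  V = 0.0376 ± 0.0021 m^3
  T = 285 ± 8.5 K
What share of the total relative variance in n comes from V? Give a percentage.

60.6%

(δn/n)² = (1·δP/P)² + (1·δV/V)² + (-1·δT/T)²
  P term: (1×0.0338)² = 0.00114
  V term: (1×0.0559)² = 0.00312
  T term: (-1×0.0298)² = 0.000890
Total = 0.00515. Share from V = 0.00312/0.00515 = 0.606.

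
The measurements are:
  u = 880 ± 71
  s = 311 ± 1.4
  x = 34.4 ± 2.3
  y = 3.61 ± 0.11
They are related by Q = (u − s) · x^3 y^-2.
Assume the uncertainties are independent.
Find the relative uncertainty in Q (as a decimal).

Let w = u − s = 569. δw = √(δu² + δs²) = √(5040 + 1.96) = 71.0, so δw/w = 0.125.
Q is then a monomial in w, x, y:
δQ/Q = √((δw/w)² + (3·δx/x)² + (-2·δy/y)²) = √(0.0156 + 0.0402 + 0.00371) = 0.244

0.244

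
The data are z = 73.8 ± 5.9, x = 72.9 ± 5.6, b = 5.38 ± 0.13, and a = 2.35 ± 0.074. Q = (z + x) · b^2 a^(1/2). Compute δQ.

490

Let u = z + x = 147. δu = √(δz² + δx²) = √(34.8 + 31.4) = 8.13, so δu/u = 0.0554.
Q is then a monomial in u, b, a:
δQ/Q = √((δu/u)² + (2·δb/b)² + (½·δa/a)²) = √(0.00307 + 0.00234 + 0.000248) = 0.0752
Q = 6510, so δQ = 0.0752 × 6510 = 490.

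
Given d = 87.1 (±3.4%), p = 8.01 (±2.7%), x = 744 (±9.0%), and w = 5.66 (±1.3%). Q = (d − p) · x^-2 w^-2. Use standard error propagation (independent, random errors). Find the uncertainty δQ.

8.28e-07

Let u = d − p = 79.1. δu = √(δd² + δp²) = √(8.77 + 0.0468) = 2.97, so δu/u = 0.0375.
Q is then a monomial in u, x, w:
δQ/Q = √((δu/u)² + (-2·δx/x)² + (-2·δw/w)²) = √(0.00141 + 0.0324 + 0.000676) = 0.186
Q = 4.46e-06, so δQ = 0.186 × 4.46e-06 = 8.28e-07.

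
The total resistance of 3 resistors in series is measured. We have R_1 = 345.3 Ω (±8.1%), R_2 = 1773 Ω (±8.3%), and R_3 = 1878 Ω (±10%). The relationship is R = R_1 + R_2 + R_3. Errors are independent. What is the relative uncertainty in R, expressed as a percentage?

6.01%

For a sum/difference, combine absolute errors in quadrature:
  (δR_1)² = 782;  (δR_2)² = 21700;  (δR_3)² = 35300
δR = √(57700) = 240 Ω
R = 3996 Ω, so δR/R = 240/3996 = 0.0601.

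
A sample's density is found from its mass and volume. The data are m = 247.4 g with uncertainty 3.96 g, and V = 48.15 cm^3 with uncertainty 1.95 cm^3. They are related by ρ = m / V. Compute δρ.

0.224 g/cm^3

Relative error in a monomial: (δρ/ρ)² = Σ (nᵢ · δxᵢ/xᵢ)².
  (1·δm/m)² = (1×0.0160)² = 0.000256;  (-1·δV/V)² = (-1×0.0405)² = 0.00164
δρ/ρ = √(0.00190) = 0.0435
ρ = 5.138 g/cm^3, so δρ = 0.0435 × 5.138 = 0.224 g/cm^3.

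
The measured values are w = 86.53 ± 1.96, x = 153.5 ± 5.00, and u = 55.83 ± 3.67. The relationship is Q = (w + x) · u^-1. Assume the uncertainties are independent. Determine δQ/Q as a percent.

6.94%

Let h = w + x = 240.0. δh = √(δw² + δx²) = √(3.84 + 25.0) = 5.37, so δh/h = 0.0224.
Q is then a monomial in h, u:
δQ/Q = √((δh/h)² + (-1·δu/u)²) = √(0.000501 + 0.00432) = 0.0694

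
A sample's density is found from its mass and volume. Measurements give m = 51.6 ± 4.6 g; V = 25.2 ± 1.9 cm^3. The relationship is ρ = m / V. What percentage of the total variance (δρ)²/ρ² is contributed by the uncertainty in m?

(δρ/ρ)² = (1·δm/m)² + (-1·δV/V)²
  m term: (1×0.0891)² = 0.00795
  V term: (-1×0.0754)² = 0.00568
Total = 0.0136. Share from m = 0.00795/0.0136 = 0.583.

58.3%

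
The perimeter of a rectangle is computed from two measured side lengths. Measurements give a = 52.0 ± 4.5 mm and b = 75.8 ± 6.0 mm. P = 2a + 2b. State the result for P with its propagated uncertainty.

256 ± 15.0 mm

Sums and differences: (δP)² = Σ (cᵢ δxᵢ)².
  (2·δa)² = 81.0;  (2·δb)² = 144
δP = √(225) = 15.0 mm
P = 256 mm.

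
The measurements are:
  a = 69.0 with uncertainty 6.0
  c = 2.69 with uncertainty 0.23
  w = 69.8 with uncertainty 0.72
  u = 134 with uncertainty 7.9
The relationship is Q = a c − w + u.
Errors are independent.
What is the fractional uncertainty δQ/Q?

0.0960

Let p = a·c = 186. δp/p = √((1·δa/a)² + (1·δc/c)²) = √(0.00756 + 0.00731) = 0.122, so δp = 22.6.
Q = p − w + u: δQ = √(δp² + δw² + δu²) = √(512 + 0.518 + 62.4) = 24.0
Q = 250, so δQ/Q = 24.0/250 = 0.0960.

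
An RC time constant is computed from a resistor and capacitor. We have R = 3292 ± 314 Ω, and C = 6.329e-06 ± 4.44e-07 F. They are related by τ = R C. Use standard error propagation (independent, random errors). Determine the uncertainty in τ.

0.00247 s

Relative error in a monomial: (δτ/τ)² = Σ (nᵢ · δxᵢ/xᵢ)².
  (1·δR/R)² = (1×0.0954)² = 0.00910;  (1·δC/C)² = (1×0.0702)² = 0.00492
δτ/τ = √(0.0140) = 0.118
τ = 0.02084 s, so δτ = 0.118 × 0.02084 = 0.00247 s.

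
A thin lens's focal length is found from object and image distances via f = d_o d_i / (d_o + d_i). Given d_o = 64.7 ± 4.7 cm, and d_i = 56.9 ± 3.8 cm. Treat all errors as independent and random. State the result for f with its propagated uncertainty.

30.3 ± 1.49 cm

∂f/∂d_o = (d_i/(d_o+d_i))² = 0.219;  ∂f/∂d_i = (d_o/(d_o+d_i))² = 0.283
δf = √((∂f/∂d_o · δd_o)² + (∂f/∂d_i · δd_i)²) = √(1.06 + 1.16) = 1.49 cm
f = 30.3 cm.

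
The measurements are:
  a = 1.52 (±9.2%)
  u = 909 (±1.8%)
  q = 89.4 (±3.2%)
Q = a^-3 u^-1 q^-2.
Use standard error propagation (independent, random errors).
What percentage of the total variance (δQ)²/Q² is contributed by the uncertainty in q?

(δQ/Q)² = (-3·δa/a)² + (-1·δu/u)² + (-2·δq/q)²
  a term: (-3×0.0920)² = 0.0762
  u term: (-1×0.0180)² = 0.000324
  q term: (-2×0.0320)² = 0.00410
Total = 0.0806. Share from q = 0.00410/0.0806 = 0.0508.

5.08%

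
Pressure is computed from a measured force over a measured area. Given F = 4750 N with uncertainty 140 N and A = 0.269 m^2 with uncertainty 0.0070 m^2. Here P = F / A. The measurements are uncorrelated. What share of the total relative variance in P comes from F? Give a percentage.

56.2%

(δP/P)² = (1·δF/F)² + (-1·δA/A)²
  F term: (1×0.0295)² = 0.000869
  A term: (-1×0.0260)² = 0.000677
Total = 0.00155. Share from F = 0.000869/0.00155 = 0.562.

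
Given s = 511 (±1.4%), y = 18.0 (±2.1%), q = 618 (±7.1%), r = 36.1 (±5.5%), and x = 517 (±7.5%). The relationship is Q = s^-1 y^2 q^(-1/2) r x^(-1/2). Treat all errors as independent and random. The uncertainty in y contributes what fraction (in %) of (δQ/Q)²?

(δQ/Q)² = (-1·δs/s)² + (2·δy/y)² + (−½·δq/q)² + (1·δr/r)² + (−½·δx/x)²
  s term: (-1×0.0140)² = 0.000196
  y term: (2×0.0210)² = 0.00176
  q term: (-0.5×0.0710)² = 0.00126
  r term: (1×0.0550)² = 0.00302
  x term: (-0.5×0.0750)² = 0.00141
Total = 0.00765. Share from y = 0.00176/0.00765 = 0.231.

23.1%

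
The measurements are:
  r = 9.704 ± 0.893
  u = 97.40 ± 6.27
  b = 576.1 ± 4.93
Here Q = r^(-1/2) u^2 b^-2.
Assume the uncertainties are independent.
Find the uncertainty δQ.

0.00126

Q is a product of powers, so relative uncertainties combine in quadrature:
  (−½·δr/r)² = (-0.5×0.0920)² = 0.00212;  (2·δu/u)² = (2×0.0644)² = 0.0166;  (-2·δb/b)² = (-2×0.00856)² = 0.000293
δQ/Q = √(0.0190) = 0.138
Q = 0.009176, so δQ = 0.138 × 0.009176 = 0.00126.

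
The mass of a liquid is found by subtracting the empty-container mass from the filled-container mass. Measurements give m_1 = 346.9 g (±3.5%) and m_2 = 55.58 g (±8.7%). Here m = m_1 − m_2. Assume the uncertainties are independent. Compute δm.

13.1 g

m is a linear combination, so absolute uncertainties add in quadrature:
  (δm_1)² = 147;  (δm_2)² = 23.4
δm = √(171) = 13.1 g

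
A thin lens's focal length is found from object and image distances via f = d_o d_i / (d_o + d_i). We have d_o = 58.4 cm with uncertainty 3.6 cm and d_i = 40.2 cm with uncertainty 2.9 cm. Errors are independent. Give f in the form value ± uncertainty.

∂f/∂d_o = (d_i/(d_o+d_i))² = 0.166;  ∂f/∂d_i = (d_o/(d_o+d_i))² = 0.351
δf = √((∂f/∂d_o · δd_o)² + (∂f/∂d_i · δd_i)²) = √(0.358 + 1.03) = 1.18 cm
f = 23.8 cm.

23.8 ± 1.18 cm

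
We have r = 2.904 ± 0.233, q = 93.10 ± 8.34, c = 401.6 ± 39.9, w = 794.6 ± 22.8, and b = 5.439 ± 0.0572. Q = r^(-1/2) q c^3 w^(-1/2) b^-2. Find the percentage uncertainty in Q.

Q is a product of powers, so relative uncertainties combine in quadrature:
  (−½·δr/r)² = (-0.5×0.0802)² = 0.00161;  (1·δq/q)² = (1×0.0896)² = 0.00802;  (3·δc/c)² = (3×0.0994)² = 0.0888;  (−½·δw/w)² = (-0.5×0.0287)² = 0.000206;  (-2·δb/b)² = (-2×0.0105)² = 0.000442
δQ/Q = √(0.0991) = 0.315

31.5%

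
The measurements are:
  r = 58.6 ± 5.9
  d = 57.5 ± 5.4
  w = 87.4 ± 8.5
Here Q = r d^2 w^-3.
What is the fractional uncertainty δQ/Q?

0.361

Since Q is a product/quotient, work with relative uncertainties:
  (1·δr/r)² = (1×0.101)² = 0.0101;  (2·δd/d)² = (2×0.0939)² = 0.0353;  (-3·δw/w)² = (-3×0.0973)² = 0.0851
δQ/Q = √(0.131) = 0.361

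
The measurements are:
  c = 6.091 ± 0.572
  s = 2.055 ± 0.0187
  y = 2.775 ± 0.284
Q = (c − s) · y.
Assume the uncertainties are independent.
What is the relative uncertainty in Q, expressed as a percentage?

17.5%

Let u = c − s = 4.036. δu = √(δc² + δs²) = √(0.327 + 0.000350) = 0.572, so δu/u = 0.142.
Q is then a monomial in u, y:
δQ/Q = √((δu/u)² + (1·δy/y)²) = √(0.0201 + 0.0105) = 0.175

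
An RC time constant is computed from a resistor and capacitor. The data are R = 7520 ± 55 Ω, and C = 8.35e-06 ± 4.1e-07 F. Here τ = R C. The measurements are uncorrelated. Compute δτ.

Relative error in a monomial: (δτ/τ)² = Σ (nᵢ · δxᵢ/xᵢ)².
  (1·δR/R)² = (1×0.00731)² = 5.35e-05;  (1·δC/C)² = (1×0.0491)² = 0.00241
δτ/τ = √(0.00246) = 0.0496
τ = 0.0628 s, so δτ = 0.0496 × 0.0628 = 0.00312 s.

0.00312 s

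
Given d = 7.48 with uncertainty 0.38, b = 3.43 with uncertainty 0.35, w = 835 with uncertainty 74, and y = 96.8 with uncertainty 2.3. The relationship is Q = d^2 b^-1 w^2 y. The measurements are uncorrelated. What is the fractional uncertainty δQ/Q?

For a monomial Q ∝ d^2, b^-1, w^2, y, fractional errors add in quadrature:
  (2·δd/d)² = (2×0.0508)² = 0.0103;  (-1·δb/b)² = (-1×0.102)² = 0.0104;  (2·δw/w)² = (2×0.0886)² = 0.0314;  (1·δy/y)² = (1×0.0238)² = 0.000565
δQ/Q = √(0.0527) = 0.230

0.230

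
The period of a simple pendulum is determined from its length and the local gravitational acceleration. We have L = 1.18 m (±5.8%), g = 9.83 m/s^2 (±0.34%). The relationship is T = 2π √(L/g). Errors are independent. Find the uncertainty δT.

Products/powers → add relative errors in quadrature, weighted by exponent:
  (½·δL/L)² = (0.5×0.0580)² = 0.000841;  (−½·δg/g)² = (-0.5×0.00340)² = 2.89e-06
δT/T = √(0.000844) = 0.0290
T = 2.18 s, so δT = 0.0290 × 2.18 = 0.0632 s.

0.0632 s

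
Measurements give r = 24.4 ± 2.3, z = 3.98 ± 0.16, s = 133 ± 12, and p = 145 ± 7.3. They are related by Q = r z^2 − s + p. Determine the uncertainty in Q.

Let w = r·z^2 = 387. δw/w = √((1·δr/r)² + (2·δz/z)²) = √(0.00889 + 0.00646) = 0.124, so δw = 47.9.
Q = w − s + p: δQ = √(δw² + δs² + δp²) = √(2290 + 144 + 53.3) = 49.9

49.9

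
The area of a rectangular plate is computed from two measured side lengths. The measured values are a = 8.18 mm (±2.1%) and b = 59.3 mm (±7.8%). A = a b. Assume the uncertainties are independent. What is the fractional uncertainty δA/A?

0.0808

Products/powers → add relative errors in quadrature, weighted by exponent:
  (1·δa/a)² = (1×0.0210)² = 0.000441;  (1·δb/b)² = (1×0.0780)² = 0.00608
δA/A = √(0.00653) = 0.0808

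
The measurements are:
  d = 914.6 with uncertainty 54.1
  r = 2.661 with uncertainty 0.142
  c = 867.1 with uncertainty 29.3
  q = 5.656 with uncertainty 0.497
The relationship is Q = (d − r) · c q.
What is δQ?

4.98e+05

Let u = d − r = 911.9. δu = √(δd² + δr²) = √(2930 + 0.0202) = 54.1, so δu/u = 0.0593.
Q is then a monomial in u, c, q:
δQ/Q = √((δu/u)² + (1·δc/c)² + (1·δq/q)²) = √(0.00352 + 0.00114 + 0.00772) = 0.111
Q = 4.472e+06, so δQ = 0.111 × 4.472e+06 = 4.98e+05.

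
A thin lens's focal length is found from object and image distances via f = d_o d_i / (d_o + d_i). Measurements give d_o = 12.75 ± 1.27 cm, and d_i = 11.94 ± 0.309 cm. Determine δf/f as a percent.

5.00%

∂f/∂d_o = (d_i/(d_o+d_i))² = 0.234;  ∂f/∂d_i = (d_o/(d_o+d_i))² = 0.267
δf = √((∂f/∂d_o · δd_o)² + (∂f/∂d_i · δd_i)²) = √(0.0882 + 0.00679) = 0.308 cm
f = 6.166 cm, so δf/f = 0.308/6.166 = 0.0500.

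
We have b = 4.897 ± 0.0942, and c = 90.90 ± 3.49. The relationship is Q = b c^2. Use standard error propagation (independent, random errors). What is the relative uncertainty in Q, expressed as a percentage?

7.92%

Since Q is a product/quotient, work with relative uncertainties:
  (1·δb/b)² = (1×0.0192)² = 0.000370;  (2·δc/c)² = (2×0.0384)² = 0.00590
δQ/Q = √(0.00627) = 0.0792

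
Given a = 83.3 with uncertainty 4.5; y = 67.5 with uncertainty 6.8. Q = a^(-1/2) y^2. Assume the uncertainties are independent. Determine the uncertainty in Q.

101

Relative error in a monomial: (δQ/Q)² = Σ (nᵢ · δxᵢ/xᵢ)².
  (−½·δa/a)² = (-0.5×0.0540)² = 0.000730;  (2·δy/y)² = (2×0.101)² = 0.0406
δQ/Q = √(0.0413) = 0.203
Q = 499, so δQ = 0.203 × 499 = 101.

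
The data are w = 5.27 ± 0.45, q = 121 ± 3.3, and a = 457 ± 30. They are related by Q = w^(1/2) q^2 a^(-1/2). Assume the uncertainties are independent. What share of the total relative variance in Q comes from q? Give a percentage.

50.6%

(δQ/Q)² = (½·δw/w)² + (2·δq/q)² + (−½·δa/a)²
  w term: (0.5×0.0854)² = 0.00182
  q term: (2×0.0273)² = 0.00298
  a term: (-0.5×0.0656)² = 0.00108
Total = 0.00588. Share from q = 0.00298/0.00588 = 0.506.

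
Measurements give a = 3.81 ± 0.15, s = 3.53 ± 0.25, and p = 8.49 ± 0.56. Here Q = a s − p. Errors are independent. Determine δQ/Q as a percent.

Let w = a·s = 13.4. δw/w = √((1·δa/a)² + (1·δs/s)²) = √(0.00155 + 0.00502) = 0.0810, so δw = 1.09.
Q = w − p: δQ = √(δw² + δp²) = √(1.19 + 0.314) = 1.23
Q = 4.96, so δQ/Q = 1.23/4.96 = 0.247.

24.7%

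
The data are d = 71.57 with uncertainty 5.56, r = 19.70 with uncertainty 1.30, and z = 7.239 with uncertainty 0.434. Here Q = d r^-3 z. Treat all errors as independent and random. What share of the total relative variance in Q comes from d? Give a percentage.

12.4%

(δQ/Q)² = (1·δd/d)² + (-3·δr/r)² + (1·δz/z)²
  d term: (1×0.0777)² = 0.00604
  r term: (-3×0.0660)² = 0.0392
  z term: (1×0.0600)² = 0.00359
Total = 0.0488. Share from d = 0.00604/0.0488 = 0.124.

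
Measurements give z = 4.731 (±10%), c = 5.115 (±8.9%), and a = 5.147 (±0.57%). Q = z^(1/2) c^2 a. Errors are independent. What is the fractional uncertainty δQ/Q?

Q is a product of powers, so relative uncertainties combine in quadrature:
  (½·δz/z)² = (0.5×0.100)² = 0.00250;  (2·δc/c)² = (2×0.0890)² = 0.0317;  (1·δa/a)² = (1×0.00570)² = 3.25e-05
δQ/Q = √(0.0342) = 0.185

0.185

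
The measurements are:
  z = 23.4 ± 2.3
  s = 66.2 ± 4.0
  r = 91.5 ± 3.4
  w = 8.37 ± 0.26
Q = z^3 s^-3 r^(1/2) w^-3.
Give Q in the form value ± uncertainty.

Each factor contributes (exponent × relative error)² to (δQ/Q)²:
  (3·δz/z)² = (3×0.0983)² = 0.0869;  (-3·δs/s)² = (-3×0.0604)² = 0.0329;  (½·δr/r)² = (0.5×0.0372)² = 0.000345;  (-3·δw/w)² = (-3×0.0311)² = 0.00868
δQ/Q = √(0.129) = 0.359
Q = 0.000720, so δQ = 0.359 × 0.000720 = 0.000259.

0.000720 ± 0.000259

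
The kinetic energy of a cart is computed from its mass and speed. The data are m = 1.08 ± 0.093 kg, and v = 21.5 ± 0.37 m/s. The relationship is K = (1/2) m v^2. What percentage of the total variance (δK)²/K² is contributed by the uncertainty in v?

(δK/K)² = (1·δm/m)² + (2·δv/v)²
  m term: (1×0.0861)² = 0.00742
  v term: (2×0.0172)² = 0.00118
Total = 0.00860. Share from v = 0.00118/0.00860 = 0.138.

13.8%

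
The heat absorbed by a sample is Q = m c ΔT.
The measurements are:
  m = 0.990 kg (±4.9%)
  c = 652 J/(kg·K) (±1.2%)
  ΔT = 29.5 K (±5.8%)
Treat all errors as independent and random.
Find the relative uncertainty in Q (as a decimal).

0.0769

For a monomial Q ∝ m, c, ΔT, fractional errors add in quadrature:
  (1·δm/m)² = (1×0.0490)² = 0.00240;  (1·δc/c)² = (1×0.0120)² = 0.000144;  (1·δΔT/ΔT)² = (1×0.0580)² = 0.00336
δQ/Q = √(0.00591) = 0.0769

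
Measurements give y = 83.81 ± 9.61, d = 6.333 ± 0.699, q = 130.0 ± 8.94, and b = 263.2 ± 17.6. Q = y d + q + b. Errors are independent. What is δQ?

86.8

Let p = y·d = 530.8. δp/p = √((1·δy/y)² + (1·δd/d)²) = √(0.0131 + 0.0122) = 0.159, so δp = 84.5.
Q = p + q + b: δQ = √(δp² + δq² + δb²) = √(7140 + 79.9 + 310) = 86.8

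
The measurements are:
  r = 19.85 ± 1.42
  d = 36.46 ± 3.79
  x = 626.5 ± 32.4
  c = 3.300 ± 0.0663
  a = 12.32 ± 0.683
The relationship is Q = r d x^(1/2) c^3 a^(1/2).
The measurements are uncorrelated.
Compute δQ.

Each factor contributes (exponent × relative error)² to (δQ/Q)²:
  (1·δr/r)² = (1×0.0715)² = 0.00512;  (1·δd/d)² = (1×0.104)² = 0.0108;  (½·δx/x)² = (0.5×0.0517)² = 0.000669;  (3·δc/c)² = (3×0.0201)² = 0.00363;  (½·δa/a)² = (0.5×0.0554)² = 0.000768
δQ/Q = √(0.0210) = 0.145
Q = 2.285e+06, so δQ = 0.145 × 2.285e+06 = 3.31e+05.

3.31e+05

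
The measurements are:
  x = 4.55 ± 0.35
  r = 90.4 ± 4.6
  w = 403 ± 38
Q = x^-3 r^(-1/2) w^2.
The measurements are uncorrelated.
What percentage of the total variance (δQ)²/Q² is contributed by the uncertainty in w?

(δQ/Q)² = (-3·δx/x)² + (−½·δr/r)² + (2·δw/w)²
  x term: (-3×0.0769)² = 0.0533
  r term: (-0.5×0.0509)² = 0.000647
  w term: (2×0.0943)² = 0.0356
Total = 0.0895. Share from w = 0.0356/0.0895 = 0.398.

39.8%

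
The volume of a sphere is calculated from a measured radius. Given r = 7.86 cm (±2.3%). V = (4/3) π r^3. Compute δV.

V is a product of powers, so relative uncertainties combine in quadrature:
  (3·δr/r)² = (3×0.0230)² = 0.00476
δV/V = √(0.00476) = 0.0690
V = 2030 cm^3, so δV = 0.0690 × 2030 = 140 cm^3.

140 cm^3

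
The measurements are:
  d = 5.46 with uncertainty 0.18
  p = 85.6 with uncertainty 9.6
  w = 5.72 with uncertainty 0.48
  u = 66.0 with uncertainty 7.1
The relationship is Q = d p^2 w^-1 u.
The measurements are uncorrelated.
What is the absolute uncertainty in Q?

1.22e+05

Q is a product of powers, so relative uncertainties combine in quadrature:
  (1·δd/d)² = (1×0.0330)² = 0.00109;  (2·δp/p)² = (2×0.112)² = 0.0503;  (-1·δw/w)² = (-1×0.0839)² = 0.00704;  (1·δu/u)² = (1×0.108)² = 0.0116
δQ/Q = √(0.0700) = 0.265
Q = 4.62e+05, so δQ = 0.265 × 4.62e+05 = 1.22e+05.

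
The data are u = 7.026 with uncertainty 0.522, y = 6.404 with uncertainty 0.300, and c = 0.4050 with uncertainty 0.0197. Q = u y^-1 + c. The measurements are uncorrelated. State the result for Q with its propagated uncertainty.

Let p = u·y^-1 = 1.097. δp/p = √((1·δu/u)² + (-1·δy/y)²) = √(0.00552 + 0.00219) = 0.0878, so δp = 0.0964.
Q = p + c: δQ = √(δp² + δc²) = √(0.00929 + 0.000388) = 0.0984
Q = 1.502.

1.502 ± 0.0984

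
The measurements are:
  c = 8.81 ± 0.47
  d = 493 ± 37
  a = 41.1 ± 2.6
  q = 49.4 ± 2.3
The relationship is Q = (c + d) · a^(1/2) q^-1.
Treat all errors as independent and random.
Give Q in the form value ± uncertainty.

Let u = c + d = 502. δu = √(δc² + δd²) = √(0.221 + 1370) = 37.0, so δu/u = 0.0737.
Q is then a monomial in u, a, q:
δQ/Q = √((δu/u)² + (½·δa/a)² + (-1·δq/q)²) = √(0.00544 + 0.00100 + 0.00217) = 0.0928
Q = 65.1, so δQ = 0.0928 × 65.1 = 6.04.

65.1 ± 6.04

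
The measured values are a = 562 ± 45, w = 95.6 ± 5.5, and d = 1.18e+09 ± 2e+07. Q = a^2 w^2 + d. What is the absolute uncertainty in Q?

5.7e+08

Let p = a^2·w^2 = 2.89e+09. δp/p = √((2·δa/a)² + (2·δw/w)²) = √(0.0256 + 0.0132) = 0.197, so δp = 5.69e+08.
Q = p + d: δQ = √(δp² + δd²) = √(3.24e+17 + 4e+14) = 5.7e+08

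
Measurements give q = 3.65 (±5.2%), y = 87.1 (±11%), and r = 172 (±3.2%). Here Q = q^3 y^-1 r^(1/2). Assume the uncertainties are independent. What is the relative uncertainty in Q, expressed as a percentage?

19.2%

For a monomial Q ∝ q^3, y^-1, r^(1/2), fractional errors add in quadrature:
  (3·δq/q)² = (3×0.0520)² = 0.0243;  (-1·δy/y)² = (-1×0.110)² = 0.0121;  (½·δr/r)² = (0.5×0.0320)² = 0.000256
δQ/Q = √(0.0367) = 0.192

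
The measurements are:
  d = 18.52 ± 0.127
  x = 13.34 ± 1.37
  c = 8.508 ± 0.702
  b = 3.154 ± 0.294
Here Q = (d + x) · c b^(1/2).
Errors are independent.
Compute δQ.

50.1

Let u = d + x = 31.86. δu = √(δd² + δx²) = √(0.0161 + 1.88) = 1.38, so δu/u = 0.0432.
Q is then a monomial in u, c, b:
δQ/Q = √((δu/u)² + (1·δc/c)² + (½·δb/b)²) = √(0.00186 + 0.00681 + 0.00217) = 0.104
Q = 481.4, so δQ = 0.104 × 481.4 = 50.1.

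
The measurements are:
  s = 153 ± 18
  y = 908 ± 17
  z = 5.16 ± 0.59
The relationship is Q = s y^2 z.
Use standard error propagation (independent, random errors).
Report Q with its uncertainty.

(6.51 ± 1.10) × 10^8

For a monomial Q ∝ s, y^2, z, fractional errors add in quadrature:
  (1·δs/s)² = (1×0.118)² = 0.0138;  (2·δy/y)² = (2×0.0187)² = 0.00140;  (1·δz/z)² = (1×0.114)² = 0.0131
δQ/Q = √(0.0283) = 0.168
Q = 6.51e+08, so δQ = 0.168 × 6.51e+08 = 1.1e+08.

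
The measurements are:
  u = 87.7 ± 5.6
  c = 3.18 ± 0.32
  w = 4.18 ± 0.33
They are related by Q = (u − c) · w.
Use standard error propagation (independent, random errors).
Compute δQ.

Let h = u − c = 84.5. δh = √(δu² + δc²) = √(31.4 + 0.102) = 5.61, so δh/h = 0.0664.
Q is then a monomial in h, w:
δQ/Q = √((δh/h)² + (1·δw/w)²) = √(0.00440 + 0.00623) = 0.103
Q = 353, so δQ = 0.103 × 353 = 36.4.

36.4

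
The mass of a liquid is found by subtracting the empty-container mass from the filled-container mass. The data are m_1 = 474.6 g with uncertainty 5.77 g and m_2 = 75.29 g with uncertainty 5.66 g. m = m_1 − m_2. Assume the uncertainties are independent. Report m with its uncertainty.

m is a linear combination, so absolute uncertainties add in quadrature:
  (δm_1)² = 33.3;  (δm_2)² = 32.0
δm = √(65.3) = 8.08 g
m = 399.3 g.

399.3 ± 8.08 g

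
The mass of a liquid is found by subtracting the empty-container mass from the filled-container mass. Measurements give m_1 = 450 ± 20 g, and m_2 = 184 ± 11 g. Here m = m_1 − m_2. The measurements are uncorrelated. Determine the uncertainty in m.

Each term contributes (cᵢ δxᵢ)² to (δm)²:
  (δm_1)² = 400;  (δm_2)² = 121
δm = √(521) = 22.8 g

22.8 g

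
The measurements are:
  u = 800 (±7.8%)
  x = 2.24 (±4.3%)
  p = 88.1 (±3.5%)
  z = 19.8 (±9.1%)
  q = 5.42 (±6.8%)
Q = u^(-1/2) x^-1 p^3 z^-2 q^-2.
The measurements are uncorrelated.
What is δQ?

0.241

Since Q is a product/quotient, work with relative uncertainties:
  (−½·δu/u)² = (-0.5×0.0780)² = 0.00152;  (-1·δx/x)² = (-1×0.0430)² = 0.00185;  (3·δp/p)² = (3×0.0350)² = 0.0110;  (-2·δz/z)² = (-2×0.0910)² = 0.0331;  (-2·δq/q)² = (-2×0.0680)² = 0.0185
δQ/Q = √(0.0660) = 0.257
Q = 0.937, so δQ = 0.257 × 0.937 = 0.241.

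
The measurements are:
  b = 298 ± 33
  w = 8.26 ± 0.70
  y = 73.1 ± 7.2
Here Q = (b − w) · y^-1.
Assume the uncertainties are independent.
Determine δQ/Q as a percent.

Let u = b − w = 290. δu = √(δb² + δw²) = √(1090 + 0.490) = 33.0, so δu/u = 0.114.
Q is then a monomial in u, y:
δQ/Q = √((δu/u)² + (-1·δy/y)²) = √(0.0130 + 0.00970) = 0.151

15.1%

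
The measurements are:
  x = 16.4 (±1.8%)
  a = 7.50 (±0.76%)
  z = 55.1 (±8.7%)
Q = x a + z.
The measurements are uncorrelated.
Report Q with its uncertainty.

Let p = x·a = 123. δp/p = √((1·δx/x)² + (1·δa/a)²) = √(0.000324 + 5.78e-05) = 0.0195, so δp = 2.40.
Q = p + z: δQ = √(δp² + δz²) = √(5.78 + 23.0) = 5.36
Q = 178.

178 ± 5.36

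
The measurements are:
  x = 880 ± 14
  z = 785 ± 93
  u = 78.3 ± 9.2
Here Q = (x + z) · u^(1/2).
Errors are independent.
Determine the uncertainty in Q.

Let w = x + z = 1660. δw = √(δx² + δz²) = √(196 + 8650) = 94.0, so δw/w = 0.0565.
Q is then a monomial in w, u:
δQ/Q = √((δw/w)² + (½·δu/u)²) = √(0.00319 + 0.00345) = 0.0815
Q = 14700, so δQ = 0.0815 × 14700 = 1200.

1200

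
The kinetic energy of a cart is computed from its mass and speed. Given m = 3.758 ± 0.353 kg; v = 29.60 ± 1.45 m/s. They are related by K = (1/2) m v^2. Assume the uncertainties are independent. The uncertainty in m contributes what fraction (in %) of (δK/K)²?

47.9%

(δK/K)² = (1·δm/m)² + (2·δv/v)²
  m term: (1×0.0939)² = 0.00882
  v term: (2×0.0490)² = 0.00960
Total = 0.0184. Share from m = 0.00882/0.0184 = 0.479.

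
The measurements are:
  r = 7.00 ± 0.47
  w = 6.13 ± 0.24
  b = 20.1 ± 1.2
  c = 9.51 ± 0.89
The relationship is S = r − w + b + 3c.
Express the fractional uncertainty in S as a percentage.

Sums and differences: (δS)² = Σ (cᵢ δxᵢ)².
  (δr)² = 0.221;  (δw)² = 0.0576;  (δb)² = 1.44;  (3·δc)² = 7.13
δS = √(8.85) = 2.97
S = 49.5, so δS/S = 2.97/49.5 = 0.0601.

6.01%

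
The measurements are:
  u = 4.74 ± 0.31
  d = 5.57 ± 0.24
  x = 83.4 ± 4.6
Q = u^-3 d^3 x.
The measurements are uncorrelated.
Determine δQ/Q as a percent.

24.1%

For a monomial Q ∝ u^-3, d^3, x, fractional errors add in quadrature:
  (-3·δu/u)² = (-3×0.0654)² = 0.0385;  (3·δd/d)² = (3×0.0431)² = 0.0167;  (1·δx/x)² = (1×0.0552)² = 0.00304
δQ/Q = √(0.0582) = 0.241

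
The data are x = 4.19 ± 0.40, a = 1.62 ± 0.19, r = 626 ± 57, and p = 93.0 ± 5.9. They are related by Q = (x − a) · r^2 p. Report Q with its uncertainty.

(9.37 ± 2.42) × 10^7

Let u = x − a = 2.57. δu = √(δx² + δa²) = √(0.160 + 0.0361) = 0.443, so δu/u = 0.172.
Q is then a monomial in u, r, p:
δQ/Q = √((δu/u)² + (2·δr/r)² + (1·δp/p)²) = √(0.0297 + 0.0332 + 0.00402) = 0.259
Q = 9.37e+07, so δQ = 0.259 × 9.37e+07 = 2.42e+07.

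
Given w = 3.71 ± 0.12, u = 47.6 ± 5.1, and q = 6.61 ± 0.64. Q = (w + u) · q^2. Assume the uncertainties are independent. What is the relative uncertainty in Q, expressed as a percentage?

21.8%

Let h = w + u = 51.3. δh = √(δw² + δu²) = √(0.0144 + 26.0) = 5.10, so δh/h = 0.0994.
Q is then a monomial in h, q:
δQ/Q = √((δh/h)² + (2·δq/q)²) = √(0.00989 + 0.0375) = 0.218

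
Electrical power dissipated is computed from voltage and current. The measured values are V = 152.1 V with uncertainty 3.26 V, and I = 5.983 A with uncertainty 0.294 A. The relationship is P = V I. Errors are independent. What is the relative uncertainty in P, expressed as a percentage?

Relative error in a monomial: (δP/P)² = Σ (nᵢ · δxᵢ/xᵢ)².
  (1·δV/V)² = (1×0.0214)² = 0.000459;  (1·δI/I)² = (1×0.0491)² = 0.00241
δP/P = √(0.00287) = 0.0536

5.36%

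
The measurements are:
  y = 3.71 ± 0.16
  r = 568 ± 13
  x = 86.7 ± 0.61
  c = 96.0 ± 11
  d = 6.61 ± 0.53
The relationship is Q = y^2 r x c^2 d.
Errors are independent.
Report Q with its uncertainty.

(4.13 ± 1.07) × 10^10

Each factor contributes (exponent × relative error)² to (δQ/Q)²:
  (2·δy/y)² = (2×0.0431)² = 0.00744;  (1·δr/r)² = (1×0.0229)² = 0.000524;  (1·δx/x)² = (1×0.00704)² = 4.95e-05;  (2·δc/c)² = (2×0.115)² = 0.0525;  (1·δd/d)² = (1×0.0802)² = 0.00643
δQ/Q = √(0.0670) = 0.259
Q = 4.13e+10, so δQ = 0.259 × 4.13e+10 = 1.07e+10.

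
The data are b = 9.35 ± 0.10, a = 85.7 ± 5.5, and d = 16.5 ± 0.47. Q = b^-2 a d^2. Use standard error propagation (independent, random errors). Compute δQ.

Q is a product of powers, so relative uncertainties combine in quadrature:
  (-2·δb/b)² = (-2×0.0107)² = 0.000458;  (1·δa/a)² = (1×0.0642)² = 0.00412;  (2·δd/d)² = (2×0.0285)² = 0.00325
δQ/Q = √(0.00782) = 0.0884
Q = 267, so δQ = 0.0884 × 267 = 23.6.

23.6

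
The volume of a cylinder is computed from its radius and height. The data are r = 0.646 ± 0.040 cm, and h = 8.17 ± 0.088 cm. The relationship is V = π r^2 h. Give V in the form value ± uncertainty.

Each factor contributes (exponent × relative error)² to (δV/V)²:
  (2·δr/r)² = (2×0.0619)² = 0.0153;  (1·δh/h)² = (1×0.0108)² = 0.000116
δV/V = √(0.0155) = 0.124
V = 10.7 cm^3, so δV = 0.124 × 10.7 = 1.33 cm^3.

10.7 ± 1.33 cm^3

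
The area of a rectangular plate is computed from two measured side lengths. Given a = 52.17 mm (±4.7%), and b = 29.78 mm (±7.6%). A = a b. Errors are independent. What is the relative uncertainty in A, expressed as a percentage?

8.94%

Relative error in a monomial: (δA/A)² = Σ (nᵢ · δxᵢ/xᵢ)².
  (1·δa/a)² = (1×0.0470)² = 0.00221;  (1·δb/b)² = (1×0.0760)² = 0.00578
δA/A = √(0.00798) = 0.0894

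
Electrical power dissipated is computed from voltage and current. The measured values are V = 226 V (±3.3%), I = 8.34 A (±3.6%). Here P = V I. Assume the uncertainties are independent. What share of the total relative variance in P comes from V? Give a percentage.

(δP/P)² = (1·δV/V)² + (1·δI/I)²
  V term: (1×0.0330)² = 0.00109
  I term: (1×0.0360)² = 0.00130
Total = 0.00239. Share from V = 0.00109/0.00239 = 0.457.

45.7%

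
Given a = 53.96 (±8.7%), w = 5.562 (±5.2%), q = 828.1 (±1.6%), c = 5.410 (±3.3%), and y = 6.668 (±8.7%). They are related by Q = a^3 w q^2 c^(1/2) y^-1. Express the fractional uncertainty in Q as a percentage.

For a monomial Q ∝ a^3, w, q^2, c^(1/2), y^-1, fractional errors add in quadrature:
  (3·δa/a)² = (3×0.0870)² = 0.0681;  (1·δw/w)² = (1×0.0520)² = 0.00270;  (2·δq/q)² = (2×0.0160)² = 0.00102;  (½·δc/c)² = (0.5×0.0330)² = 0.000272;  (-1·δy/y)² = (-1×0.0870)² = 0.00757
δQ/Q = √(0.0797) = 0.282

28.2%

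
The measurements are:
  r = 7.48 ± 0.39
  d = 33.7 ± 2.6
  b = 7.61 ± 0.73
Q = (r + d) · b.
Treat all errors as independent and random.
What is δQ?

36.1

Let u = r + d = 41.2. δu = √(δr² + δd²) = √(0.152 + 6.76) = 2.63, so δu/u = 0.0638.
Q is then a monomial in u, b:
δQ/Q = √((δu/u)² + (1·δb/b)²) = √(0.00408 + 0.00920) = 0.115
Q = 313, so δQ = 0.115 × 313 = 36.1.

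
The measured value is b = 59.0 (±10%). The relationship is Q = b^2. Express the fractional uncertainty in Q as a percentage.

Q ∝ b^2, so δQ/Q = |2| · δb/b = 2 × 0.100 = 0.200.

20.0%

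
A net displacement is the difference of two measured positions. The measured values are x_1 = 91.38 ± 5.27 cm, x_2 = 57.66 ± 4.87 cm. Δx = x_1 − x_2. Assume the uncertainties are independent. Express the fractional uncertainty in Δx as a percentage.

Each term contributes (cᵢ δxᵢ)² to (δΔx)²:
  (δx_1)² = 27.8;  (δx_2)² = 23.7
δΔx = √(51.5) = 7.18 cm
Δx = 33.72 cm, so δΔx/Δx = 7.18/33.72 = 0.213.

21.3%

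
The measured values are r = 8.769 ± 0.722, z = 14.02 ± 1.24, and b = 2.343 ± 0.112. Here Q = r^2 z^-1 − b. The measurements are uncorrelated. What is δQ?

1.03

Let p = r^2·z^-1 = 5.485. δp/p = √((2·δr/r)² + (-1·δz/z)²) = √(0.0271 + 0.00782) = 0.187, so δp = 1.03.
Q = p − b: δQ = √(δp² + δb²) = √(1.05 + 0.0125) = 1.03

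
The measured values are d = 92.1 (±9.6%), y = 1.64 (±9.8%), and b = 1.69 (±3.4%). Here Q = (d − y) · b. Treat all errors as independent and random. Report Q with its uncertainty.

153 ± 15.8

Let u = d − y = 90.5. δu = √(δd² + δy²) = √(78.2 + 0.0258) = 8.84, so δu/u = 0.0978.
Q is then a monomial in u, b:
δQ/Q = √((δu/u)² + (1·δb/b)²) = √(0.00956 + 0.00116) = 0.104
Q = 153, so δQ = 0.104 × 153 = 15.8.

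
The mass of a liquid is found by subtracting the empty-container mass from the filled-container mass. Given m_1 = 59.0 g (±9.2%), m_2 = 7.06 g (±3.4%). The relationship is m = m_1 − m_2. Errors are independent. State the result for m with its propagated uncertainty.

51.9 ± 5.43 g

Absolute uncertainties add in quadrature for a linear combination:
  (δm_1)² = 29.5;  (δm_2)² = 0.0576
δm = √(29.5) = 5.43 g
m = 51.9 g.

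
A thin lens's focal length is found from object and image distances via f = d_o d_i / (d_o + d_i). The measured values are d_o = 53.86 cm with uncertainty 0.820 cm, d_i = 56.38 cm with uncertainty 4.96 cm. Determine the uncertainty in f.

∂f/∂d_o = (d_i/(d_o+d_i))² = 0.262;  ∂f/∂d_i = (d_o/(d_o+d_i))² = 0.239
δf = √((∂f/∂d_o · δd_o)² + (∂f/∂d_i · δd_i)²) = √(0.0460 + 1.40) = 1.20 cm

1.20 cm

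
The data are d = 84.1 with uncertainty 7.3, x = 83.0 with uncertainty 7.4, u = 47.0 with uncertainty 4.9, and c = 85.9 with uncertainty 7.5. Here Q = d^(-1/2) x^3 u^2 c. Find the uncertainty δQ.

4.17e+09

Each factor contributes (exponent × relative error)² to (δQ/Q)²:
  (−½·δd/d)² = (-0.5×0.0868)² = 0.00188;  (3·δx/x)² = (3×0.0892)² = 0.0715;  (2·δu/u)² = (2×0.104)² = 0.0435;  (1·δc/c)² = (1×0.0873)² = 0.00762
δQ/Q = √(0.125) = 0.353
Q = 1.18e+10, so δQ = 0.353 × 1.18e+10 = 4.17e+09.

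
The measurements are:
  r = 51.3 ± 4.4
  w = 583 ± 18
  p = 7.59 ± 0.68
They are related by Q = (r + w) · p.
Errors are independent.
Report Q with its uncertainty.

Let u = r + w = 634. δu = √(δr² + δw²) = √(19.4 + 324) = 18.5, so δu/u = 0.0292.
Q is then a monomial in u, p:
δQ/Q = √((δu/u)² + (1·δp/p)²) = √(0.000853 + 0.00803) = 0.0942
Q = 4810, so δQ = 0.0942 × 4810 = 454.

4810 ± 454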